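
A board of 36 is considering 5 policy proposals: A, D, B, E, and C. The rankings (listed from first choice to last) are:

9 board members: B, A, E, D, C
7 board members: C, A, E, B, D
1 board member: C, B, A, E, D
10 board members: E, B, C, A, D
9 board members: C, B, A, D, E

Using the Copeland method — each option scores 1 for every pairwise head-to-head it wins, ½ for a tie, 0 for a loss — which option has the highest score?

A: beats D and E; loses to B and C → score 2.
D: loses to A, B, E, and C → score 0.
B: beats A, D, E, and C → score 4.
E: beats D and C; loses to A and B → score 2.
C: beats A and D; loses to B and E → score 2.
B has the best pairwise record.

B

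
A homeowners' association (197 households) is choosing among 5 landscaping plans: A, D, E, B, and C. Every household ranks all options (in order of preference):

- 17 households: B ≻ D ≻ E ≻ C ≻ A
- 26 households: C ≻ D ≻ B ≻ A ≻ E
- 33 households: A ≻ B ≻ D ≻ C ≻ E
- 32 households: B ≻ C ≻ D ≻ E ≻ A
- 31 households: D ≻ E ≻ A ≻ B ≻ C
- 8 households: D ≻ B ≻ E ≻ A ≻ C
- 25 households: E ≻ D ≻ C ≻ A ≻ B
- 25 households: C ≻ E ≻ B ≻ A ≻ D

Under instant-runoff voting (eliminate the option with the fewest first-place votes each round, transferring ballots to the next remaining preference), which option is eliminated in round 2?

A

Round 1: A 33, D 39, E 25, B 49, C 51. Eliminate E.
Round 2: A 33, D 64, B 49, C 51. Eliminate A.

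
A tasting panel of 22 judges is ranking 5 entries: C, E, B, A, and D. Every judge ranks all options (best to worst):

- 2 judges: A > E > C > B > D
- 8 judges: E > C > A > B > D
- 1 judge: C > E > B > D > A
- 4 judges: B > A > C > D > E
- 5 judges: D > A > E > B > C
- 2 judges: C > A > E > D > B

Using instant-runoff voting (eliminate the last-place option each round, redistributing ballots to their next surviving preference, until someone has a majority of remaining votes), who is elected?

E

Round 1: C 3, E 8, B 4, A 2, D 5. Eliminate A.
Round 2: C 3, E 10, B 4, D 5. Eliminate C.
Round 3: E 13, B 4, D 5. E has a majority.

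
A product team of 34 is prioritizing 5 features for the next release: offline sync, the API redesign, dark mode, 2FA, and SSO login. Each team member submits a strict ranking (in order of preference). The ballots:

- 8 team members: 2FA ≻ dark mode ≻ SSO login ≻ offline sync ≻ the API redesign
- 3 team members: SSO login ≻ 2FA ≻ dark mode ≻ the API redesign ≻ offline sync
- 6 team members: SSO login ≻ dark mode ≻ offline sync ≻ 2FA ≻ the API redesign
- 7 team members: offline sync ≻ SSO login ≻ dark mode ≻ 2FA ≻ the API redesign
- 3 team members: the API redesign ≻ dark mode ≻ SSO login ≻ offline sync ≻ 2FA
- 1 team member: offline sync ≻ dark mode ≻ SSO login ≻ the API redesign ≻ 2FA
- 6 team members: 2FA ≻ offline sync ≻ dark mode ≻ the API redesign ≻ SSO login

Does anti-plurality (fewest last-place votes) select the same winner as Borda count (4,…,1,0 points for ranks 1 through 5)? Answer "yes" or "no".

Anti-plurality — last-place votes: offline sync 3, the API redesign 21, dark mode 0, 2FA 4, SSO login 6. Winner: dark mode.
Borda — scores: offline sync 73, the API redesign 22, dark mode 86, 2FA 78, SSO login 81. Winner: dark mode.
The two methods agree.

yes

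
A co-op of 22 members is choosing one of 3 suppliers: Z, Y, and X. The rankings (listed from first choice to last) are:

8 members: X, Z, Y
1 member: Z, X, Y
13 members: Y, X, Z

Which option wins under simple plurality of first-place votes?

Y

First-place votes: Z 1, Y 13, X 8.
Y has the most first-place votes.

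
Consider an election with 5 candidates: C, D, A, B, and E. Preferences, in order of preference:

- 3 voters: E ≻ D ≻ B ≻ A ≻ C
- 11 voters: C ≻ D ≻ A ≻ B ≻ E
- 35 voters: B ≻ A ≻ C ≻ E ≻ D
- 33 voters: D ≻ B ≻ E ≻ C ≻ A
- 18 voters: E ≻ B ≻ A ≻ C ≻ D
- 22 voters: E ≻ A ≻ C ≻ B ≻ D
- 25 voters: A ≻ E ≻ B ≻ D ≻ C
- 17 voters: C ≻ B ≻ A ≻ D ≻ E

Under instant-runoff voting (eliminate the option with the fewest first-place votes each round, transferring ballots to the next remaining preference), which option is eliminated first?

Round 1: C 28, D 33, A 25, B 35, E 43. Eliminate A.

A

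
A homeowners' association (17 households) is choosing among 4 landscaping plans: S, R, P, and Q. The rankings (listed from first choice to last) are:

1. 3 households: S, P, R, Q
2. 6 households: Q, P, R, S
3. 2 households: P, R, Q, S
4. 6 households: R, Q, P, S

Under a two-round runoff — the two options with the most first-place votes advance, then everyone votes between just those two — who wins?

Round 1 first-place votes: S 3, R 6, P 2, Q 6.
Q and R advance.
Runoff: Q is preferred to R by 6 voters; R by 11.
R wins the runoff.

R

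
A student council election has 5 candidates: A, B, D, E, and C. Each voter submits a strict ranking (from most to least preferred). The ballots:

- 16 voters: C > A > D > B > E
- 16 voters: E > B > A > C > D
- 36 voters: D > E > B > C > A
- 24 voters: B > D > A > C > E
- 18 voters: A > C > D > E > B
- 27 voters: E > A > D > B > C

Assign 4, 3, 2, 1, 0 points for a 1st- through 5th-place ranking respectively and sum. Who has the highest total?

D

A: 16·3 + 16·2 + 36·0 + 24·2 + 18·4 + 27·3 = 281
B: 16·1 + 16·3 + 36·2 + 24·4 + 18·0 + 27·1 = 259
D: 16·2 + 16·0 + 36·4 + 24·3 + 18·2 + 27·2 = 338
E: 16·0 + 16·4 + 36·3 + 24·0 + 18·1 + 27·4 = 298
C: 16·4 + 16·1 + 36·1 + 24·1 + 18·3 + 27·0 = 194
D has the highest Borda score (338).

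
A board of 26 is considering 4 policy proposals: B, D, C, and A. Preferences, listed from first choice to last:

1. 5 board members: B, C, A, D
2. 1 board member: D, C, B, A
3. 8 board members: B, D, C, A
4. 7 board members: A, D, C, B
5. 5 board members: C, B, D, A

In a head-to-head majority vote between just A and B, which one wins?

Voters preferring A to B: 7; preferring B to A: 19.
B wins the head-to-head.

B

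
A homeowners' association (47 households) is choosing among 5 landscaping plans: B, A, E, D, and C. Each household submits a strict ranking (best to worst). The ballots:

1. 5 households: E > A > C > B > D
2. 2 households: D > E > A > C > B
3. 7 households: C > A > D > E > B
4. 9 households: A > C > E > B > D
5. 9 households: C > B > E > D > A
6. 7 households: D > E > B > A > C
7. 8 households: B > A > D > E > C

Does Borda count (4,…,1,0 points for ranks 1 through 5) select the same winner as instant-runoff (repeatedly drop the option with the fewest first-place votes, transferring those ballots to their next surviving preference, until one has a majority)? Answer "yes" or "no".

yes

Borda — scores: B 87, A 107, E 98, D 75, C 103. Winner: A.
Instant-runoff — R1 B 8, A 9, E 5, D 9, C 16 (E out); R2 B 8, A 14, D 9, C 16 (B out); R3 A 22, D 9, C 16 (D out); R4 A 31, C 16 (A winner). Winner: A.
The two methods agree.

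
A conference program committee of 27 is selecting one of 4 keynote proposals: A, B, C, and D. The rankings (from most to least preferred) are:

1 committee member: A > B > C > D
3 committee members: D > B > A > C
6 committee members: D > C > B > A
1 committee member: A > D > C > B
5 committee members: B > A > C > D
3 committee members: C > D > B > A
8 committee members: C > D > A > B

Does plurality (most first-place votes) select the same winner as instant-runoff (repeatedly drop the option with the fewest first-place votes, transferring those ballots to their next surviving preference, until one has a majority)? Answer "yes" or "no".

Plurality — first-place votes: A 2, B 5, C 11, D 9. Winner: C.
Instant-runoff — R1 A 2, B 5, C 11, D 9 (A out); R2 B 6, C 11, D 10 (B out); R3 C 17, D 10 (C winner). Winner: C.
The two methods agree.

yes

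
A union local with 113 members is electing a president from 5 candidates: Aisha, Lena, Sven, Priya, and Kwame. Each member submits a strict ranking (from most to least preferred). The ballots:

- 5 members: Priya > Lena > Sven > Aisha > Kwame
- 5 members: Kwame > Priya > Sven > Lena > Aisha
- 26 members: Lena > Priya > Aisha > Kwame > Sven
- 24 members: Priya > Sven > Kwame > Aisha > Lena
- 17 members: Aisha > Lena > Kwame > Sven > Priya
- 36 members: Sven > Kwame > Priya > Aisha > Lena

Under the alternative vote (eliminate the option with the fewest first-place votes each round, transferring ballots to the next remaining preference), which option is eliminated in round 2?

Round 1: Aisha 17, Lena 26, Sven 36, Priya 29, Kwame 5. Eliminate Kwame.
Round 2: Aisha 17, Lena 26, Sven 36, Priya 34. Eliminate Aisha.

Aisha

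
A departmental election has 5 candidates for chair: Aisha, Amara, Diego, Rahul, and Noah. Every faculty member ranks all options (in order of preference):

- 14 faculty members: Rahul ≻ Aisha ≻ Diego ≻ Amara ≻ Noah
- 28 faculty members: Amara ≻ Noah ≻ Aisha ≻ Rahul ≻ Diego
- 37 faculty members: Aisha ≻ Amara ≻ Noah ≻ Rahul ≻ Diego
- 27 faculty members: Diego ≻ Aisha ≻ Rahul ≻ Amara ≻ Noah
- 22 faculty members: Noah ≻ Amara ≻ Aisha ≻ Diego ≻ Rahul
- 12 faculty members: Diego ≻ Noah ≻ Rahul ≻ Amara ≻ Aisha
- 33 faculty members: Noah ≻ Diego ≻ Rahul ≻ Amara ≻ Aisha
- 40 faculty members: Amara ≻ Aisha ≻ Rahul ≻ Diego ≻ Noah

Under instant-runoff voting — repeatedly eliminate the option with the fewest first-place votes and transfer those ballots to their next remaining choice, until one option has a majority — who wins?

Amara

Round 1: Aisha 37, Amara 68, Diego 39, Rahul 14, Noah 55. Eliminate Rahul.
Round 2: Aisha 51, Amara 68, Diego 39, Noah 55. Eliminate Diego.
Round 3: Aisha 78, Amara 68, Noah 67. Eliminate Noah.
Round 4: Aisha 78, Amara 135. Amara has a majority.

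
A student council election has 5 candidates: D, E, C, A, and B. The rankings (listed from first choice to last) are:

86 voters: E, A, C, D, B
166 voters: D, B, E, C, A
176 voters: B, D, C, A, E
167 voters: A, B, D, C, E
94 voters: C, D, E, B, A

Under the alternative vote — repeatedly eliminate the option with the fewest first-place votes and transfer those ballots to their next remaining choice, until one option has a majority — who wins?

D

Round 1: D 166, E 86, C 94, A 167, B 176. Eliminate E.
Round 2: D 166, C 94, A 253, B 176. Eliminate C.
Round 3: D 260, A 253, B 176. Eliminate B.
Round 4: D 436, A 253. D has a majority.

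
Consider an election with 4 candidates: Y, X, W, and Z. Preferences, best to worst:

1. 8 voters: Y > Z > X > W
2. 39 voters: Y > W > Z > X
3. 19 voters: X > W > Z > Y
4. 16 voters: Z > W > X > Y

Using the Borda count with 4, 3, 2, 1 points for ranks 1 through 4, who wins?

Y: 8·4 + 39·4 + 19·1 + 16·1 = 223
X: 8·2 + 39·1 + 19·4 + 16·2 = 163
W: 8·1 + 39·3 + 19·3 + 16·3 = 230
Z: 8·3 + 39·2 + 19·2 + 16·4 = 204
W has the highest Borda score (230).

W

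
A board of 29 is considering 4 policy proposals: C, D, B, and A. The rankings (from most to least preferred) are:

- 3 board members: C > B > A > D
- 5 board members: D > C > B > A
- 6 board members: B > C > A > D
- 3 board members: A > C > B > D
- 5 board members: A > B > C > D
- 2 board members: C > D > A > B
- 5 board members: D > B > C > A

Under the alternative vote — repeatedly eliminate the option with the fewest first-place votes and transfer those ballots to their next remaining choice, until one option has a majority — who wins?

B

Round 1: C 5, D 10, B 6, A 8. Eliminate C.
Round 2: D 12, B 9, A 8. Eliminate A.
Round 3: D 12, B 17. B has a majority.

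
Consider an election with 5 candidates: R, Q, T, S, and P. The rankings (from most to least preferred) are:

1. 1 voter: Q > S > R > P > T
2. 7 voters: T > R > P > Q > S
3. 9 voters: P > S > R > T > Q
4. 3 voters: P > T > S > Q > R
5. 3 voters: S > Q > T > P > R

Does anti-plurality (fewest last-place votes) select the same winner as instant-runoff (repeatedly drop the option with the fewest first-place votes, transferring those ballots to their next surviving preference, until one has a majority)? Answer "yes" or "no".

yes

Anti-plurality — last-place votes: R 6, Q 9, T 1, S 7, P 0. Winner: P.
Instant-runoff — R1 R 0, Q 1, T 7, S 3, P 12 (P winner). Winner: P.
The two methods agree.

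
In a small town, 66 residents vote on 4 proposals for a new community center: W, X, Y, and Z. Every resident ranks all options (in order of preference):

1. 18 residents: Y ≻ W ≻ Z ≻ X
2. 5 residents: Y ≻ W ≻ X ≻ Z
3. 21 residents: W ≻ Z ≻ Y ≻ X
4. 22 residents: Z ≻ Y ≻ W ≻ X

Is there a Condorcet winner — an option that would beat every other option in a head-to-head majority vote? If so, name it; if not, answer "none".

Checking pairwise contests:
Y beats W 45–21.
W beats X 66–0.
Z beats Y 43–23.
W beats Z 44–22.
Every option loses at least one head-to-head, so there is no Condorcet winner.

none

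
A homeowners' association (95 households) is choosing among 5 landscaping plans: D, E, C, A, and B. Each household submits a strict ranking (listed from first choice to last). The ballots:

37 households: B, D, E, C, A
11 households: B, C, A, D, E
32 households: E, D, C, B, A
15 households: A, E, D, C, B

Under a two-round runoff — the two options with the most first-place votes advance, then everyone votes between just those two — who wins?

Round 1 first-place votes: D 0, E 32, C 0, A 15, B 48.
B and E advance.
Runoff: B is preferred to E by 48 voters; E by 47.
B wins the runoff.

B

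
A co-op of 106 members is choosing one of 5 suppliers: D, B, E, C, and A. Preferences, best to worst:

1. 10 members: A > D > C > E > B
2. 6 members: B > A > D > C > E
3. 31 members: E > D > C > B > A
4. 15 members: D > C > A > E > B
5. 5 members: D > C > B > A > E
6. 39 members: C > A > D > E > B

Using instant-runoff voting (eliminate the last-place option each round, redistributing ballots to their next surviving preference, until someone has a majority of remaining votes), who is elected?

Round 1: D 20, B 6, E 31, C 39, A 10. Eliminate B.
Round 2: D 20, E 31, C 39, A 16. Eliminate A.
Round 3: D 36, E 31, C 39. Eliminate E.
Round 4: D 67, C 39. D has a majority.

D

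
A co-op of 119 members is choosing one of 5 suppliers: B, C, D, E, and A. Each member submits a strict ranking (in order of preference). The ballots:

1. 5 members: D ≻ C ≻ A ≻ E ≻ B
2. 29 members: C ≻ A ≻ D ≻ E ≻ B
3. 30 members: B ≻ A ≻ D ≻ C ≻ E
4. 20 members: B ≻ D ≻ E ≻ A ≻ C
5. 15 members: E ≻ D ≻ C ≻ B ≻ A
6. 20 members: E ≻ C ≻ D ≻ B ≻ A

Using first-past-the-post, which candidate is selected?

First-place votes: B 50, C 29, D 5, E 35, A 0.
B has the most first-place votes.

B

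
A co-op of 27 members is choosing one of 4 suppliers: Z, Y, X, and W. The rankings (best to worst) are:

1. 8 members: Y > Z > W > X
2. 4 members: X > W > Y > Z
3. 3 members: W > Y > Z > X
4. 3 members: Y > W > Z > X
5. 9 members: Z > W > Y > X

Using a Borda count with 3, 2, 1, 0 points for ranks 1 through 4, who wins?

Z: 8·2 + 4·0 + 3·1 + 3·1 + 9·3 = 49
Y: 8·3 + 4·1 + 3·2 + 3·3 + 9·1 = 52
X: 8·0 + 4·3 + 3·0 + 3·0 + 9·0 = 12
W: 8·1 + 4·2 + 3·3 + 3·2 + 9·2 = 49
Y has the highest Borda score (52).

Y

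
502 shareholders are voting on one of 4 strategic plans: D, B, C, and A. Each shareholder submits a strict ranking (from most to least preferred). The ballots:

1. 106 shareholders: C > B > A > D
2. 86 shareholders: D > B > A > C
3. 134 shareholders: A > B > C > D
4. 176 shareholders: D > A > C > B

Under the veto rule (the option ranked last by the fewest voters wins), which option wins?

Last-place votes: D 240, B 176, C 86, A 0.
A is ranked last by the fewest voters, so A wins.

A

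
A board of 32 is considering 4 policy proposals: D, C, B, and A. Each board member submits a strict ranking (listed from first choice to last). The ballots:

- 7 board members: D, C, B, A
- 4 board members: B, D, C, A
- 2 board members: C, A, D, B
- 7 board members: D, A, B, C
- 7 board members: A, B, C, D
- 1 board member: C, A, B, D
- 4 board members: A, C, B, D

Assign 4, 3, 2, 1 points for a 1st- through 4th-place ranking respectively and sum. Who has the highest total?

D: 7·4 + 4·3 + 2·2 + 7·4 + 7·1 + 1·1 + 4·1 = 84
C: 7·3 + 4·2 + 2·4 + 7·1 + 7·2 + 1·4 + 4·3 = 74
B: 7·2 + 4·4 + 2·1 + 7·2 + 7·3 + 1·2 + 4·2 = 77
A: 7·1 + 4·1 + 2·3 + 7·3 + 7·4 + 1·3 + 4·4 = 85
A has the highest Borda score (85).

A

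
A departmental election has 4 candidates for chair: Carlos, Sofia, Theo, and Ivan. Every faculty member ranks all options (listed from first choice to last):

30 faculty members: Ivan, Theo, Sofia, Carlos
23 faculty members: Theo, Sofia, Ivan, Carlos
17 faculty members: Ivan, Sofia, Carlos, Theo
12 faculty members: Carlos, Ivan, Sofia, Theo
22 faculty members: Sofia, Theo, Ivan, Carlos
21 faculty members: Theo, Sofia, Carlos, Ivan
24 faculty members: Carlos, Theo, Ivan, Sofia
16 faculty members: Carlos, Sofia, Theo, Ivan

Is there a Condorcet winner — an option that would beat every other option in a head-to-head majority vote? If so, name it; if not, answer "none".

Theo

Theo vs Carlos: 96–69 for Theo.
Theo vs Sofia: 98–67 for Theo.
Theo vs Ivan: 106–59 for Theo.
Theo beats every other option head-to-head.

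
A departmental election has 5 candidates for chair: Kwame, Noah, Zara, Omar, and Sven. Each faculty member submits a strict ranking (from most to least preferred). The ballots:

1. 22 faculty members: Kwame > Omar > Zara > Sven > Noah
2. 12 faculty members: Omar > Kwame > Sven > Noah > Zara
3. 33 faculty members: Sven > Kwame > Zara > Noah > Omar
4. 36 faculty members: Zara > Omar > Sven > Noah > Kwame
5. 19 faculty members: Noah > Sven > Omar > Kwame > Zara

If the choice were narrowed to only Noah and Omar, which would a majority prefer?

Voters preferring Noah to Omar: 52; preferring Omar to Noah: 70.
Omar wins the head-to-head.

Omar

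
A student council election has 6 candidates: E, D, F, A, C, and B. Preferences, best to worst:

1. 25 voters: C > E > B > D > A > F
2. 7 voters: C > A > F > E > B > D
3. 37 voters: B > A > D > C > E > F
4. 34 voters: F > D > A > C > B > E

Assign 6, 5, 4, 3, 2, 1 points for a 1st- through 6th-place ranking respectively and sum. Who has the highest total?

E: 25·5 + 7·3 + 37·2 + 34·1 = 254
D: 25·3 + 7·1 + 37·4 + 34·5 = 400
F: 25·1 + 7·4 + 37·1 + 34·6 = 294
A: 25·2 + 7·5 + 37·5 + 34·4 = 406
C: 25·6 + 7·6 + 37·3 + 34·3 = 405
B: 25·4 + 7·2 + 37·6 + 34·2 = 404
A has the highest Borda score (406).

A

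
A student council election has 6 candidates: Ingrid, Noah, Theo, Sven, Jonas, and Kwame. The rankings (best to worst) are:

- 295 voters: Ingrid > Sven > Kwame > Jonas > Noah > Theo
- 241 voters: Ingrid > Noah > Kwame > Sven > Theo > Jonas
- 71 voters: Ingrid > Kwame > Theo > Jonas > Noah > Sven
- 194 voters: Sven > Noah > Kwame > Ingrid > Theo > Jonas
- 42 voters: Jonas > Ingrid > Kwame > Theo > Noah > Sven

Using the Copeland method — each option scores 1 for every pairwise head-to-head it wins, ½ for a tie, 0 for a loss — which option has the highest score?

Ingrid: beats Noah, Theo, Sven, Jonas, and Kwame → score 5.
Noah: beats Theo, Jonas, and Kwame; loses to Ingrid and Sven → score 3.
Theo: beats Jonas; loses to Ingrid, Noah, Sven, and Kwame → score 1.
Sven: beats Noah, Theo, Jonas, and Kwame; loses to Ingrid → score 4.
Jonas: loses to Ingrid, Noah, Theo, Sven, and Kwame → score 0.
Kwame: beats Theo and Jonas; loses to Ingrid, Noah, and Sven → score 2.
Ingrid has the best pairwise record.

Ingrid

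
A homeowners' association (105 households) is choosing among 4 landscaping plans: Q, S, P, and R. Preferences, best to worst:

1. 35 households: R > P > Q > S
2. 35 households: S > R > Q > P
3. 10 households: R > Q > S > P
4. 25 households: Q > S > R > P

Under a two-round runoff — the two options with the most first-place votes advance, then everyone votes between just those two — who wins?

Round 1 first-place votes: Q 25, S 35, P 0, R 45.
R and S advance.
Runoff: R is preferred to S by 45 voters; S by 60.
S wins the runoff.

S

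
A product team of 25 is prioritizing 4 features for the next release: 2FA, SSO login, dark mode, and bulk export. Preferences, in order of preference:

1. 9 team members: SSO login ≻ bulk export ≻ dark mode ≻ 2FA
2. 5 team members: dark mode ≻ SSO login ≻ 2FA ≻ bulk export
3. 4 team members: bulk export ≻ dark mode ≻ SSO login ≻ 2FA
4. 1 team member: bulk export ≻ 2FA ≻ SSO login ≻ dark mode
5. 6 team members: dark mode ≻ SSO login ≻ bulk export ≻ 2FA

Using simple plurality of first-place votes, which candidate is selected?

First-place votes: 2FA 0, SSO login 9, dark mode 11, bulk export 5.
dark mode has the most first-place votes.

dark mode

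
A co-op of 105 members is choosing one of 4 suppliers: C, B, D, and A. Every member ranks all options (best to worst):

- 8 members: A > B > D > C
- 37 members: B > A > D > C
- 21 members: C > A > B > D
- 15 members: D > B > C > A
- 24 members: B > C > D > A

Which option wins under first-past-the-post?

First-place votes: C 21, B 61, D 15, A 8.
B has the most first-place votes.

B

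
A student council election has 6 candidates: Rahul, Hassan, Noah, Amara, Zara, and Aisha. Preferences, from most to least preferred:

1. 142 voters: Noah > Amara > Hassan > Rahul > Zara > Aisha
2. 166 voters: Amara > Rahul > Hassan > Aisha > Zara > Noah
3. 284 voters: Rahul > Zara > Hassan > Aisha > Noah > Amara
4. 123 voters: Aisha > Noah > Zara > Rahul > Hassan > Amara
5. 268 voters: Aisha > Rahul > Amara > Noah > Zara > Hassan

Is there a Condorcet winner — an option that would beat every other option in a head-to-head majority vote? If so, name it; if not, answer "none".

Rahul vs Hassan: 841–142 for Rahul.
Rahul vs Noah: 718–265 for Rahul.
Rahul vs Amara: 675–308 for Rahul.
Rahul vs Zara: 860–123 for Rahul.
Rahul vs Aisha: 592–391 for Rahul.
Rahul beats every other option head-to-head.

Rahul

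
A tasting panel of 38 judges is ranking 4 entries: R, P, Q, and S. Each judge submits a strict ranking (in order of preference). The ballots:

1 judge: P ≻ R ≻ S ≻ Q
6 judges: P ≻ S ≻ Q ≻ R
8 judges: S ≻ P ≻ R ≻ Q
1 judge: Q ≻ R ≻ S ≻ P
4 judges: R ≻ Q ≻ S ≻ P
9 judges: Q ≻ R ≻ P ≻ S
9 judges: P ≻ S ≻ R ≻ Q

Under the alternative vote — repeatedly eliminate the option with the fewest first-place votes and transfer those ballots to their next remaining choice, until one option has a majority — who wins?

Round 1: R 4, P 16, Q 10, S 8. Eliminate R.
Round 2: P 16, Q 14, S 8. Eliminate S.
Round 3: P 24, Q 14. P has a majority.

P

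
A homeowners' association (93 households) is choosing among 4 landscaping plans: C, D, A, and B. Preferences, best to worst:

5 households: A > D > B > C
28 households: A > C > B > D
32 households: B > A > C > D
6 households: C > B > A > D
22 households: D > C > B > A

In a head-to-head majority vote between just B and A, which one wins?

Voters preferring B to A: 60; preferring A to B: 33.
B wins the head-to-head.

B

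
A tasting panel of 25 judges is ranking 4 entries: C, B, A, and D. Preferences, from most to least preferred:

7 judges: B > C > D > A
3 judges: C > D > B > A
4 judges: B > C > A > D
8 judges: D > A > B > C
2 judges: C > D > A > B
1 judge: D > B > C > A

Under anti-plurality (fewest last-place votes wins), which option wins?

B

Last-place votes: C 8, B 2, A 11, D 4.
B is ranked last by the fewest voters, so B wins.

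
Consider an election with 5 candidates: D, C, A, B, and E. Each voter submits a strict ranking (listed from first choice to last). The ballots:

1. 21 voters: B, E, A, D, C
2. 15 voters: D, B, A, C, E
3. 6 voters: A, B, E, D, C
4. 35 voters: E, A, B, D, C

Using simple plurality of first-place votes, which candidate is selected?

E

First-place votes: D 15, C 0, A 6, B 21, E 35.
E has the most first-place votes.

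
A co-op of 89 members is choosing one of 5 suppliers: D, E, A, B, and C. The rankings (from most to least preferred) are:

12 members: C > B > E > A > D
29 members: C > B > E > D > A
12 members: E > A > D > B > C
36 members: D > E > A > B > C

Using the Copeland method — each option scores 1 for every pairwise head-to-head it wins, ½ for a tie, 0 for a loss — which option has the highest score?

D: beats A, B, and C; loses to E → score 3.
E: beats D, A, B, and C → score 4.
A: beats B and C; loses to D and E → score 2.
B: beats C; loses to D, E, and A → score 1.
C: loses to D, E, A, and B → score 0.
E has the best pairwise record.

E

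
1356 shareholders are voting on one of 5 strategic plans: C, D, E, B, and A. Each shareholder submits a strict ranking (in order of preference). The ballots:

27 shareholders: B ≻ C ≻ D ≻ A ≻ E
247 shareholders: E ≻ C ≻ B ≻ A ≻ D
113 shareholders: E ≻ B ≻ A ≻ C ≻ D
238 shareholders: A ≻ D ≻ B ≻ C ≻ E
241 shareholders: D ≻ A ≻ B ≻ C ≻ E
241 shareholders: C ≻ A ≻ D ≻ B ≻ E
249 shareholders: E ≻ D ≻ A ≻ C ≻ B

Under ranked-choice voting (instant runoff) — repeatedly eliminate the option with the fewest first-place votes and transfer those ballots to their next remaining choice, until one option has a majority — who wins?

D

Round 1: C 241, D 241, E 609, B 27, A 238. Eliminate B.
Round 2: C 268, D 241, E 609, A 238. Eliminate A.
Round 3: C 268, D 479, E 609. Eliminate C.
Round 4: D 747, E 609. D has a majority.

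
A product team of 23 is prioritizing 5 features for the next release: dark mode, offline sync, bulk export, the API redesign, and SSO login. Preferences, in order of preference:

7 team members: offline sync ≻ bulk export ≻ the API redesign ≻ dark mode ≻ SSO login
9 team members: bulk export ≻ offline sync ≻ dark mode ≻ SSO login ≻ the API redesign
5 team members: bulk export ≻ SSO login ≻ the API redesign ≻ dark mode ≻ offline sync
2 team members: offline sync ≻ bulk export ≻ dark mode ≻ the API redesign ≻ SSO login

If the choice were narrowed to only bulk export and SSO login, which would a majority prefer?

bulk export

Voters preferring bulk export to SSO login: 23; preferring SSO login to bulk export: 0.
bulk export wins the head-to-head.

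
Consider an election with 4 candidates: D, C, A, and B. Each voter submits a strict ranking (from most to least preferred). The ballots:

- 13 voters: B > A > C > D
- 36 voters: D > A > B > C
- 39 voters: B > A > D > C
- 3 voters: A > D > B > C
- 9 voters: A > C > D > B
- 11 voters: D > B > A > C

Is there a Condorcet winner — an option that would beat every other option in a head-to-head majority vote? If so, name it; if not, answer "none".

none

Checking pairwise contests:
A beats D 64–47.
D beats C 89–22.
B beats A 63–48.
D beats B 59–52.
Every option loses at least one head-to-head, so there is no Condorcet winner.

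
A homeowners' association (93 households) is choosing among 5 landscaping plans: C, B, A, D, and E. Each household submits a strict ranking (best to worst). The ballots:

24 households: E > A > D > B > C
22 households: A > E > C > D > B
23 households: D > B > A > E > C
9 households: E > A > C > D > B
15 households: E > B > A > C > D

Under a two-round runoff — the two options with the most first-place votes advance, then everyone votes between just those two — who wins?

E

Round 1 first-place votes: C 0, B 0, A 22, D 23, E 48.
E and D advance.
Runoff: E is preferred to D by 70 voters; D by 23.
E wins the runoff.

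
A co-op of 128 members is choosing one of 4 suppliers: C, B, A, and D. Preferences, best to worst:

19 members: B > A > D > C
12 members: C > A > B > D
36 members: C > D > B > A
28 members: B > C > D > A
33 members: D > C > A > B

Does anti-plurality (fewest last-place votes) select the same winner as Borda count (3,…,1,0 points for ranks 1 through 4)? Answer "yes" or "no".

no

Anti-plurality — last-place votes: C 19, B 33, A 64, D 12. Winner: D.
Borda — scores: C 266, B 189, A 95, D 218. Winner: C.
The two methods disagree.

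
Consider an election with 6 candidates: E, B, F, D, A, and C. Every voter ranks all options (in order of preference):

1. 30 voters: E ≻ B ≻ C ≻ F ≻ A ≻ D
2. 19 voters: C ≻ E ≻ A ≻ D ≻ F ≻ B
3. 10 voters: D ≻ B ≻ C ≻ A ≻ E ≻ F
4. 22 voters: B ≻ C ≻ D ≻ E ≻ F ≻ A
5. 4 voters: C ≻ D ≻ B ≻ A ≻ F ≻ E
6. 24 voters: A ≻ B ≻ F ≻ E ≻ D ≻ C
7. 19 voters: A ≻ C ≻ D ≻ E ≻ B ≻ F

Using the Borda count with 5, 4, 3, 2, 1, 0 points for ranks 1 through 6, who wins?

E: 30·5 + 19·4 + 10·1 + 22·2 + 4·0 + 24·2 + 19·2 = 366
B: 30·4 + 19·0 + 10·4 + 22·5 + 4·3 + 24·4 + 19·1 = 397
F: 30·2 + 19·1 + 10·0 + 22·1 + 4·1 + 24·3 + 19·0 = 177
D: 30·0 + 19·2 + 10·5 + 22·3 + 4·4 + 24·1 + 19·3 = 251
A: 30·1 + 19·3 + 10·2 + 22·0 + 4·2 + 24·5 + 19·5 = 330
C: 30·3 + 19·5 + 10·3 + 22·4 + 4·5 + 24·0 + 19·4 = 399
C has the highest Borda score (399).

C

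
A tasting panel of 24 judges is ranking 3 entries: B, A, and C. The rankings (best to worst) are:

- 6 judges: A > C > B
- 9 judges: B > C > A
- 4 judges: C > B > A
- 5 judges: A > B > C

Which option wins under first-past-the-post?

First-place votes: B 9, A 11, C 4.
A has the most first-place votes.

A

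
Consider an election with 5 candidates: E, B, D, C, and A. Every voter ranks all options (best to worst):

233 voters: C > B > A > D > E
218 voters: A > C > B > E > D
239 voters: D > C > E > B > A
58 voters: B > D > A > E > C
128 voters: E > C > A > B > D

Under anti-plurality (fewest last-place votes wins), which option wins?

Last-place votes: E 233, B 0, D 346, C 58, A 239.
B is ranked last by the fewest voters, so B wins.

B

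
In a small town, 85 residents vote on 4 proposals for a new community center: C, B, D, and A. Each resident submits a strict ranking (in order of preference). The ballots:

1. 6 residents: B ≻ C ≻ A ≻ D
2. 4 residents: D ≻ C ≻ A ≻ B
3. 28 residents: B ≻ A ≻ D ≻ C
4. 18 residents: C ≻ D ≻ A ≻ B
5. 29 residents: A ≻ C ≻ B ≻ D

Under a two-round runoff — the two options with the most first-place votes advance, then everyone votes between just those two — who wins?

Round 1 first-place votes: C 18, B 34, D 4, A 29.
B and A advance.
Runoff: B is preferred to A by 34 voters; A by 51.
A wins the runoff.

A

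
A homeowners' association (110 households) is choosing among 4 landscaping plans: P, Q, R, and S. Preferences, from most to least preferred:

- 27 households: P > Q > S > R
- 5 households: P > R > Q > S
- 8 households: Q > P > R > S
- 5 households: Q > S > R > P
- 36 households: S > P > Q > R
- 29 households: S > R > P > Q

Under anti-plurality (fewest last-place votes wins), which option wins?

Last-place votes: P 5, Q 29, R 63, S 13.
P is ranked last by the fewest voters, so P wins.

P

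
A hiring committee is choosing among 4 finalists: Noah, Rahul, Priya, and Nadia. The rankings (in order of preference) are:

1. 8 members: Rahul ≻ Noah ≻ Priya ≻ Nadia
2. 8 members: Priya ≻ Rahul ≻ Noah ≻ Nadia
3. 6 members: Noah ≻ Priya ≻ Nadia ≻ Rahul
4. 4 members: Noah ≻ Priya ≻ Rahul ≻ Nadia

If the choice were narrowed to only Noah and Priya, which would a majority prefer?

Noah

Voters preferring Noah to Priya: 18; preferring Priya to Noah: 8.
Noah wins the head-to-head.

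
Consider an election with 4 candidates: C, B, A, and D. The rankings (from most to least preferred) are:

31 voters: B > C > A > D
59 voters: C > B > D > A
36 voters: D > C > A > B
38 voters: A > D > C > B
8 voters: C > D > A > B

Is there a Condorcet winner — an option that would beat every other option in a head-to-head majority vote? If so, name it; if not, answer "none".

C

C vs B: 141–31 for C.
C vs A: 134–38 for C.
C vs D: 98–74 for C.
C beats every other option head-to-head.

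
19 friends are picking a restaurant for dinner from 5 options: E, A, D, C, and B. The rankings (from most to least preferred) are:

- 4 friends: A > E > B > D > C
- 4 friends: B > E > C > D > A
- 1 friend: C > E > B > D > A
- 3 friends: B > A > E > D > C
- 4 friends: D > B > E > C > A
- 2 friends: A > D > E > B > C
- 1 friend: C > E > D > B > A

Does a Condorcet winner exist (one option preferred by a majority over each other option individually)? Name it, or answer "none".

B vs E: 11–8 for B.
B vs A: 13–6 for B.
B vs D: 12–7 for B.
B vs C: 17–2 for B.
B beats every other option head-to-head.

B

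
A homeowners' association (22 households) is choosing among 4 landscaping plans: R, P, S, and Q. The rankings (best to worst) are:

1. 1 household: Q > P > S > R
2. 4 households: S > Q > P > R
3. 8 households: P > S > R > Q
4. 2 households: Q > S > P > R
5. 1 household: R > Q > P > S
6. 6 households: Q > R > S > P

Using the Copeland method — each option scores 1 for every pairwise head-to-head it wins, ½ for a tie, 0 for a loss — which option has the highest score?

R: loses to P, S, and Q → score 0.
P: beats R; loses to S and Q → score 1.
S: beats R, P, and Q → score 3.
Q: beats R and P; loses to S → score 2.
S has the best pairwise record.

S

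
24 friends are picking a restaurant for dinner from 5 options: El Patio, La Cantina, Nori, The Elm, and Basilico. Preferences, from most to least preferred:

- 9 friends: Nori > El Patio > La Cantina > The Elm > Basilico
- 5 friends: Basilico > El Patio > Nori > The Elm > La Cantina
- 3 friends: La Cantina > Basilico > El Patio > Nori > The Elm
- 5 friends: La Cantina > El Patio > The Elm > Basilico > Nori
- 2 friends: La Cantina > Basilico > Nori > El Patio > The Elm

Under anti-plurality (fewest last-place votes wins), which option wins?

El Patio

Last-place votes: El Patio 0, La Cantina 5, Nori 5, The Elm 5, Basilico 9.
El Patio is ranked last by the fewest voters, so El Patio wins.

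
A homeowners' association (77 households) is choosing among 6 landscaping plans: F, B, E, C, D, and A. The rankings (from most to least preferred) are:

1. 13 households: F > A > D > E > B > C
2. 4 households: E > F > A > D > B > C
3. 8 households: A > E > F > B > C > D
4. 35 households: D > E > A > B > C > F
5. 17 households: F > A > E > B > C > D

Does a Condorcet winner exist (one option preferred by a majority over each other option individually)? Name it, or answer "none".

Checking pairwise contests:
E beats F 47–30.
F beats B 42–35.
D beats E 48–29.
F beats C 42–35.
F beats D 42–35.
E beats A 39–38.
Every option loses at least one head-to-head, so there is no Condorcet winner.

none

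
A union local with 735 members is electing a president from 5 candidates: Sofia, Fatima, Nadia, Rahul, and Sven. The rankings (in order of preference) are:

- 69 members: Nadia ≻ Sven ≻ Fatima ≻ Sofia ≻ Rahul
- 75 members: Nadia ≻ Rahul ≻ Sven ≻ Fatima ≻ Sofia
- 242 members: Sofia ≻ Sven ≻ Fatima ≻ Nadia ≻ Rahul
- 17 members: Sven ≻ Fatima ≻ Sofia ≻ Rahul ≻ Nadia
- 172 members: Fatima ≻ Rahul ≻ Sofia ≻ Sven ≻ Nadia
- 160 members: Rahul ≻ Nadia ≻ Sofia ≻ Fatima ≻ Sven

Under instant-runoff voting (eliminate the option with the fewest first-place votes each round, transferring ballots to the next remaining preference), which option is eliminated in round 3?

Round 1: Sofia 242, Fatima 172, Nadia 144, Rahul 160, Sven 17. Eliminate Sven.
Round 2: Sofia 242, Fatima 189, Nadia 144, Rahul 160. Eliminate Nadia.
Round 3: Sofia 242, Fatima 258, Rahul 235. Eliminate Rahul.

Rahul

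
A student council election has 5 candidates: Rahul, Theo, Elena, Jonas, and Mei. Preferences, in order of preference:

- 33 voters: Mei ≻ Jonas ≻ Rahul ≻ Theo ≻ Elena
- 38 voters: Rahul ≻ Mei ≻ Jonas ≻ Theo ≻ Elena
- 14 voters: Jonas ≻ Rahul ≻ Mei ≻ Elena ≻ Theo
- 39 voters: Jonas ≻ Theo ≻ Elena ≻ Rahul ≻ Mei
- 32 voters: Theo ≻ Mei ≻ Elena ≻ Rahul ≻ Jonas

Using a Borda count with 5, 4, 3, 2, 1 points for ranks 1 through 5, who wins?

Jonas

Rahul: 33·3 + 38·5 + 14·4 + 39·2 + 32·2 = 487
Theo: 33·2 + 38·2 + 14·1 + 39·4 + 32·5 = 472
Elena: 33·1 + 38·1 + 14·2 + 39·3 + 32·3 = 312
Jonas: 33·4 + 38·3 + 14·5 + 39·5 + 32·1 = 543
Mei: 33·5 + 38·4 + 14·3 + 39·1 + 32·4 = 526
Jonas has the highest Borda score (543).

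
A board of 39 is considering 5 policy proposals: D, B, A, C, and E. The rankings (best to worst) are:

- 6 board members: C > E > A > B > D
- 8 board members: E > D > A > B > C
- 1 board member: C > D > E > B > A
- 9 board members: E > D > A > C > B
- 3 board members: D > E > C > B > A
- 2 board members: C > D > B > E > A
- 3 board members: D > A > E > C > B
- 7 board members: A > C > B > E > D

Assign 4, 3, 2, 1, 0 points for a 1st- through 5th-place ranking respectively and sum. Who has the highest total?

D: 6·0 + 8·3 + 1·3 + 9·3 + 3·4 + 2·3 + 3·4 + 7·0 = 84
B: 6·1 + 8·1 + 1·1 + 9·0 + 3·1 + 2·2 + 3·0 + 7·2 = 36
A: 6·2 + 8·2 + 1·0 + 9·2 + 3·0 + 2·0 + 3·3 + 7·4 = 83
C: 6·4 + 8·0 + 1·4 + 9·1 + 3·2 + 2·4 + 3·1 + 7·3 = 75
E: 6·3 + 8·4 + 1·2 + 9·4 + 3·3 + 2·1 + 3·2 + 7·1 = 112
E has the highest Borda score (112).

E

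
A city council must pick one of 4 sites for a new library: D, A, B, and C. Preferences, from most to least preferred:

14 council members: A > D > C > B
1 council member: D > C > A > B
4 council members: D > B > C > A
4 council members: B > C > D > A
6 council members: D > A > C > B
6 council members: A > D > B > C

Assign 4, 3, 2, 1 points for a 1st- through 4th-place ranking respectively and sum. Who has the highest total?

D

D: 14·3 + 1·4 + 4·4 + 4·2 + 6·4 + 6·3 = 112
A: 14·4 + 1·2 + 4·1 + 4·1 + 6·3 + 6·4 = 108
B: 14·1 + 1·1 + 4·3 + 4·4 + 6·1 + 6·2 = 61
C: 14·2 + 1·3 + 4·2 + 4·3 + 6·2 + 6·1 = 69
D has the highest Borda score (112).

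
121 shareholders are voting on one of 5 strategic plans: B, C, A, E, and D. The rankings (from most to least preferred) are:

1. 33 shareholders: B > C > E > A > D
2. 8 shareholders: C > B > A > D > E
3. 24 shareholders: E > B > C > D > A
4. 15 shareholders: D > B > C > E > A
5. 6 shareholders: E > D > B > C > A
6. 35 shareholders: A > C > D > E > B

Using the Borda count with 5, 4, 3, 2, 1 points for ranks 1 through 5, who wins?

B: 33·5 + 8·4 + 24·4 + 15·4 + 6·3 + 35·1 = 406
C: 33·4 + 8·5 + 24·3 + 15·3 + 6·2 + 35·4 = 441
A: 33·2 + 8·3 + 24·1 + 15·1 + 6·1 + 35·5 = 310
E: 33·3 + 8·1 + 24·5 + 15·2 + 6·5 + 35·2 = 357
D: 33·1 + 8·2 + 24·2 + 15·5 + 6·4 + 35·3 = 301
C has the highest Borda score (441).

C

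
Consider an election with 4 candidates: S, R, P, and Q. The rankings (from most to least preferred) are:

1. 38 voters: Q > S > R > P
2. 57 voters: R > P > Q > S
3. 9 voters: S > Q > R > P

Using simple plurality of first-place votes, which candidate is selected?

R

First-place votes: S 9, R 57, P 0, Q 38.
R has the most first-place votes.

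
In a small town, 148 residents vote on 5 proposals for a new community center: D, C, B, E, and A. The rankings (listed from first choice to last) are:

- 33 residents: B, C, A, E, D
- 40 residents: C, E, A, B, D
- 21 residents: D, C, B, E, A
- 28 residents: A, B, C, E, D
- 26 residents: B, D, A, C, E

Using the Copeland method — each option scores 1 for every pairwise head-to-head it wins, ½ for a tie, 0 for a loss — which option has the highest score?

D: loses to C, B, E, and A → score 0.
C: beats D, E, and A; loses to B → score 3.
B: beats D, C, E, and A → score 4.
E: beats D; loses to C, B, and A → score 1.
A: beats D and E; loses to C and B → score 2.
B has the best pairwise record.

B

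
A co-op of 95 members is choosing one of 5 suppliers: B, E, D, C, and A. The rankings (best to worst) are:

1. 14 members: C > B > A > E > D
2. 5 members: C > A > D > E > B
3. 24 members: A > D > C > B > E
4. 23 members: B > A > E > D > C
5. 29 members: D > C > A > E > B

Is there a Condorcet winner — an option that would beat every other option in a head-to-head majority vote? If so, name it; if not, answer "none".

Checking pairwise contests:
D beats B 58–37.
B beats E 61–34.
A beats D 66–29.
D beats C 76–19.
C beats A 48–47.
Every option loses at least one head-to-head, so there is no Condorcet winner.

none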